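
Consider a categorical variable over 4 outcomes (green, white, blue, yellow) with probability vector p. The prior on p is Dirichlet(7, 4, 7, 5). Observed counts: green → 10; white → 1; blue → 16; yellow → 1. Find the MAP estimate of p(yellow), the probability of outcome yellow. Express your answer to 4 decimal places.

MAP estimate of p(yellow) = 0.1064

The posterior is Dirichlet(αᵢ + nᵢ) = Dirichlet(17, 5, 23, 6).
For a Dirichlet(a₁,…,a_K) with all aᵢ > 1, the mode has j-th component (aⱼ − 1)/(Σaᵢ − K).
Here Σaᵢ = 51 and K = 4, so p(yellow) = (6 − 1)/(51 − 4) = 5/47 ≈ 0.1064.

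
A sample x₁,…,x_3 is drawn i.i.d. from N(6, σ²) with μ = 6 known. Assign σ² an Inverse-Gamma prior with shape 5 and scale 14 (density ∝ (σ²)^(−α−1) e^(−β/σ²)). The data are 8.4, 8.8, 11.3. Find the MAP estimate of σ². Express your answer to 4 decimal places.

Sum of squared deviations about the known mean: SS = (8.4−6)² + (8.8−6)² + (11.3−6)² = 41.69.
The Normal likelihood contributes (σ²)^(−n/2) exp(−SS/(2σ²)), so the posterior is Inverse-Gamma(α + n/2, β + SS/2) = Inverse-Gamma(6.5, 34.845).
The mode of Inverse-Gamma(a, b) is b/(a+1) = 34.845/7.5 ≈ 4.6460.

σ̂²_MAP = 4.6460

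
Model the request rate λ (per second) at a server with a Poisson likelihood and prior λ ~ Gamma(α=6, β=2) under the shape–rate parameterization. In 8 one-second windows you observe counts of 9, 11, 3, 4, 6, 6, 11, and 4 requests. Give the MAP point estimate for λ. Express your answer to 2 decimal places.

λ̂_MAP = 5.90

Σxᵢ = 9+11+3+4+6+6+11+4 = 54, with n = 8.
Posterior ∝ λ^5e^(−2λ) · λ^54e^(−8λ) = λ^59e^(−10λ), i.e. Gamma(shape=60, rate=10).
The mode of a Gamma(a, b) with a ≥ 1 (shape–rate) is (a−1)/b = 59/10 ≈ 5.90.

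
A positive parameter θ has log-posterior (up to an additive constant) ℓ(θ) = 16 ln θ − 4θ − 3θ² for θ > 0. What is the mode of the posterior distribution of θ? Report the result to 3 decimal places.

ℓ'(θ) = 16/θ − 4 − 6θ. Setting this to zero and multiplying by θ: 6θ² + 4θ − 16 = 0.
θ = (−4 + √(4² + 4·6·16)) / (2·6) = (−4 + √400) / 12 = (−4 + 20)/12 = 4/3.
ℓ''(θ) = −16/θ² − 6 < 0, confirming a maximum.

θ̂_MAP = 1.333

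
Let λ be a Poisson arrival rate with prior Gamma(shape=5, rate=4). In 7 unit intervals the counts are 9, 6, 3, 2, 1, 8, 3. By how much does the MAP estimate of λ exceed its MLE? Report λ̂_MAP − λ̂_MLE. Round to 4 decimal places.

Σxᵢ = 32. Posterior is Gamma(37, 11); MAP = (37−1)/11 = 36/11 ≈ 3.27273.
MLE = x̄ = 32/7 ≈ 4.57143.
Difference = 36/11 − 32/7 = -100/77 ≈ -1.2987.

MAP − MLE = -1.2987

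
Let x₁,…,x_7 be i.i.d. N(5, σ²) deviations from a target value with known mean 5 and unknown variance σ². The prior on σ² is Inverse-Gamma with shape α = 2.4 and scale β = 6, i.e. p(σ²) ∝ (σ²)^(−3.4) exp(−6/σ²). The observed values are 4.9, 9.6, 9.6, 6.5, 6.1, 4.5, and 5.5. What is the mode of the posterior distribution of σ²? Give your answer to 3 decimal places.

Sum of squared deviations about the known mean: SS = (4.9−5)² + (9.6−5)² + (9.6−5)² + (6.5−5)² + (6.1−5)² + (4.5−5)² + (5.5−5)² = 46.29.
The Normal likelihood contributes (σ²)^(−n/2) exp(−SS/(2σ²)), so the posterior is Inverse-Gamma(α + n/2, β + SS/2) = Inverse-Gamma(5.9, 29.145).
The mode of Inverse-Gamma(a, b) is b/(a+1) = 29.145/6.9 ≈ 4.224.

σ̂²_MAP = 4.224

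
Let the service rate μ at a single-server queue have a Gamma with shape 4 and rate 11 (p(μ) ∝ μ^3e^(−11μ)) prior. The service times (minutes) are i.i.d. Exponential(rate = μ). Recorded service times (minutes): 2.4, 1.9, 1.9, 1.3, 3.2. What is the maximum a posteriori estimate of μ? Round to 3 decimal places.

μ̂_MAP = 0.369

The Exponential(rate=μ) likelihood is ∝ μ^n e^(−μΣtᵢ). Here n = 5 and Σtᵢ = 2.4 + 1.9 + 1.9 + 1.3 + 3.2 = 10.7.
Posterior ∝ μ^3e^(−11μ) · μ^5e^(−10.7μ) = μ^8e^(−21.7μ), i.e. Gamma(9, 21.7).
Mode = (a−1)/b = 8/21.7 ≈ 0.369.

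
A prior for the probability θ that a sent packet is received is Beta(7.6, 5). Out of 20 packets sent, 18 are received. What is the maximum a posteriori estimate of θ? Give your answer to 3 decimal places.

θ̂_MAP = 0.804

Prior: Beta(7.6, 5).
Data: 18 successes in 20 trials. The binomial likelihood contributes θ^18(1−θ)^2, so the posterior is Beta(7.6+18, 5+2) = Beta(25.6, 7).
For Beta(a, b) with a, b > 1 the mode is (a−1)/(a+b−2) = 24.6/30.6 ≈ 0.804.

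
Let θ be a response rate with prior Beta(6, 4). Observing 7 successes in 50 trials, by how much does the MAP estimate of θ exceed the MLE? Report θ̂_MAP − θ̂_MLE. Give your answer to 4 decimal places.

MAP − MLE = 0.0669

Posterior is Beta(13, 47); MAP = (13−1)/(60−2) = 12/58 ≈ 0.20690.
MLE ignores the prior: θ̂_MLE = k/n = 7/50 ≈ 0.14000.
Difference = 12/58 − 7/50 = 97/1450 ≈ 0.0669.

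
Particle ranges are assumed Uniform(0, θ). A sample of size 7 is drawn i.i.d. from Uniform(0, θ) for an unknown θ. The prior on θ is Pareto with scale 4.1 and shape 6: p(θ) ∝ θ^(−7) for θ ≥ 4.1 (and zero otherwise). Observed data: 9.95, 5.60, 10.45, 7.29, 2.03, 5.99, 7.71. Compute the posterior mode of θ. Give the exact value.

The Uniform(0, θ) likelihood is θ^(−n) for θ ≥ max(xᵢ), zero otherwise. Here max(xᵢ) = 10.45.
Posterior ∝ θ^(−7) · θ^(−7) = θ^(−14) on θ ≥ max(4.1, 10.45) = 10.45.
This density is strictly decreasing in θ, so the posterior mode lies at the lower boundary of the support.

θ̂_MAP = 10.45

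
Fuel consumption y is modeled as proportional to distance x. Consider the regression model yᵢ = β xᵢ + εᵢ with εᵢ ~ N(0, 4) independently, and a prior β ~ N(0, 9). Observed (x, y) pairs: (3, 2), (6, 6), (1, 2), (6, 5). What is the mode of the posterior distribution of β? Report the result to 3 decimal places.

β̂_MAP = 0.898

log p(β | y) = −Σ(yᵢ − βxᵢ)²/(2·4) − β²/(2·9) + const.
Setting the derivative to zero: Σxᵢ(yᵢ − βxᵢ)/4 − β/9 = 0, so β = Σxᵢyᵢ / (Σxᵢ² + σ²/τ²).
Σxᵢyᵢ = 3·2 + 6·6 + 1·2 + 6·5 = 74; Σxᵢ² = 82; σ²/τ² = 4/9.
β̂_MAP = 74 / (82 + 4/9) = 74/(742/9) = 333/371 ≈ 0.898.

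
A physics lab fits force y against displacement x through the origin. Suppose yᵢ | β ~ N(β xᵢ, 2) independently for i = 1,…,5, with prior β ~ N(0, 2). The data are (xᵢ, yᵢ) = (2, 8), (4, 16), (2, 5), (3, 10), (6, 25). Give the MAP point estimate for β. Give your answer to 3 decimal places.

log p(β | y) = −Σ(yᵢ − βxᵢ)²/(2·2) − β²/(2·2) + const.
Setting the derivative to zero: Σxᵢ(yᵢ − βxᵢ)/2 − β/2 = 0, so β = Σxᵢyᵢ / (Σxᵢ² + σ²/τ²).
Σxᵢyᵢ = 2·8 + 4·16 + 2·5 + 3·10 + 6·25 = 270; Σxᵢ² = 69; σ²/τ² = 1.
β̂_MAP = 270 / (69 + 1) = 270/70 ≈ 3.857.

β̂_MAP = 3.857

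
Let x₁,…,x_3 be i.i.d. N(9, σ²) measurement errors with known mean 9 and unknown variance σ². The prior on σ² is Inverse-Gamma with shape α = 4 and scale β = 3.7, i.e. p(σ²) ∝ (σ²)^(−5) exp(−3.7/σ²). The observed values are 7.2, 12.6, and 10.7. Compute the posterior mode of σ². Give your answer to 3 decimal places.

Sum of squared deviations about the known mean: SS = (7.2−9)² + (12.6−9)² + (10.7−9)² = 19.09.
The Normal likelihood contributes (σ²)^(−n/2) exp(−SS/(2σ²)), so the posterior is Inverse-Gamma(α + n/2, β + SS/2) = Inverse-Gamma(5.5, 13.245).
The mode of Inverse-Gamma(a, b) is b/(a+1) = 13.245/6.5 ≈ 2.038.

σ̂²_MAP = 2.038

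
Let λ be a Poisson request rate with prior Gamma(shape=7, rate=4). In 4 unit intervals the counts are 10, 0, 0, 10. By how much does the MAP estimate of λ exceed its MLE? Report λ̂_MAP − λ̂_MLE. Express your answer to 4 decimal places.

MAP − MLE = -1.7500

Σxᵢ = 20. Posterior is Gamma(27, 8); MAP = (27−1)/8 = 26/8 ≈ 3.25000.
MLE = x̄ = 20/4 ≈ 5.00000.
Difference = 26/8 − 20/4 = -7/4 ≈ -1.7500.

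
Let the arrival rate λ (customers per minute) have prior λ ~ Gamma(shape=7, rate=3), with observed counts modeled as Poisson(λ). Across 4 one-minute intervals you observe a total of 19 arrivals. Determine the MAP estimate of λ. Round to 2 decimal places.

λ̂_MAP = 3.57

Σxᵢ = 19, n = 4.
Posterior ∝ λ^6e^(−3λ) · λ^19e^(−4λ) = λ^25e^(−7λ), i.e. Gamma(shape=26, rate=7).
The mode of a Gamma(a, b) with a ≥ 1 (shape–rate) is (a−1)/b = 25/7 ≈ 3.57.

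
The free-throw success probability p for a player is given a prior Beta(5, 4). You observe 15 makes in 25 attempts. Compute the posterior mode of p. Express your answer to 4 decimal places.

p̂_MAP = 0.5938

Prior: Beta(5, 4).
Data: 15 successes in 25 trials. The binomial likelihood contributes p^15(1−p)^10, so the posterior is Beta(5+15, 4+10) = Beta(20, 14).
For Beta(a, b) with a, b > 1 the mode is (a−1)/(a+b−2) = 19/32 ≈ 0.5938.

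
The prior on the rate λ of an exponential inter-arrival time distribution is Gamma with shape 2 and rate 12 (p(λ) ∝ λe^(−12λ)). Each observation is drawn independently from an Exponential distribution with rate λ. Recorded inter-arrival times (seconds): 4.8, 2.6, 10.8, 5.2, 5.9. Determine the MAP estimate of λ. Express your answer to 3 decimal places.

λ̂_MAP = 0.145

The Exponential(rate=λ) likelihood is ∝ λ^n e^(−λΣtᵢ). Here n = 5 and Σtᵢ = 4.8 + 2.6 + 10.8 + 5.2 + 5.9 = 29.3.
Posterior ∝ λe^(−12λ) · λ^5e^(−29.3λ) = λ^6e^(−41.3λ), i.e. Gamma(7, 41.3).
Mode = (a−1)/b = 6/41.3 ≈ 0.145.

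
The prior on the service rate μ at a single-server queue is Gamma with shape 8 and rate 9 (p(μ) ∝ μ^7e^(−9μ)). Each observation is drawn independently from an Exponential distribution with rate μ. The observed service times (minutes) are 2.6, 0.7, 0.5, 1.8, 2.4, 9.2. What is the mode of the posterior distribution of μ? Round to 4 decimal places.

The Exponential(rate=μ) likelihood is ∝ μ^n e^(−μΣtᵢ). Here n = 6 and Σtᵢ = 2.6 + 0.7 + 0.5 + 1.8 + 2.4 + 9.2 = 17.2.
Posterior ∝ μ^7e^(−9μ) · μ^6e^(−17.2μ) = μ^13e^(−26.2μ), i.e. Gamma(14, 26.2).
Mode = (a−1)/b = 13/26.2 ≈ 0.4962.

μ̂_MAP = 0.4962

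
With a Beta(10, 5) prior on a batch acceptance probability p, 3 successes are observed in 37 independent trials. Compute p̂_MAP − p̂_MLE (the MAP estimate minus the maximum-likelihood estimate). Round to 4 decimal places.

MAP − MLE = 0.1589

Posterior is Beta(13, 39); MAP = (13−1)/(52−2) = 12/50 ≈ 0.24000.
MLE ignores the prior: p̂_MLE = k/n = 3/37 ≈ 0.08108.
Difference = 12/50 − 3/37 = 147/925 ≈ 0.1589.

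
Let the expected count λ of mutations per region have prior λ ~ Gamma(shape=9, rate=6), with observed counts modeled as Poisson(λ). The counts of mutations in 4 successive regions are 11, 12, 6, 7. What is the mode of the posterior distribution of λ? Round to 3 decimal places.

λ̂_MAP = 4.400

Σxᵢ = 11+12+6+7 = 36, with n = 4.
Posterior ∝ λ^8e^(−6λ) · λ^36e^(−4λ) = λ^44e^(−10λ), i.e. Gamma(shape=45, rate=10).
The mode of a Gamma(a, b) with a ≥ 1 (shape–rate) is (a−1)/b = 44/10 ≈ 4.400.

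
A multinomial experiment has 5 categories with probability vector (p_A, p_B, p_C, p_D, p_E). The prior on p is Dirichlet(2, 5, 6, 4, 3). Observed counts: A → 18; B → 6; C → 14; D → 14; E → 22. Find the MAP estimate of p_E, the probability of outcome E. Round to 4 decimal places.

MAP estimate of p_E = 0.2697

The posterior is Dirichlet(αᵢ + nᵢ) = Dirichlet(20, 11, 20, 18, 25).
For a Dirichlet(a₁,…,a_K) with all aᵢ > 1, the mode has j-th component (aⱼ − 1)/(Σaᵢ − K).
Here Σaᵢ = 94 and K = 5, so p_E = (25 − 1)/(94 − 5) = 24/89 ≈ 0.2697.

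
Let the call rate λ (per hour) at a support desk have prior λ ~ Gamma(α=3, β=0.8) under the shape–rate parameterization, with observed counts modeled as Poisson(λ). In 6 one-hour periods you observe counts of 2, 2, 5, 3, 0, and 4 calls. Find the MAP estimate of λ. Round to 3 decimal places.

Σxᵢ = 2+2+5+3+0+4 = 16, with n = 6.
Posterior ∝ λ^2e^(−0.8λ) · λ^16e^(−6λ) = λ^18e^(−6.8λ), i.e. Gamma(shape=19, rate=6.8).
The mode of a Gamma(a, b) with a ≥ 1 (shape–rate) is (a−1)/b = 18/6.8 ≈ 2.647.

λ̂_MAP = 2.647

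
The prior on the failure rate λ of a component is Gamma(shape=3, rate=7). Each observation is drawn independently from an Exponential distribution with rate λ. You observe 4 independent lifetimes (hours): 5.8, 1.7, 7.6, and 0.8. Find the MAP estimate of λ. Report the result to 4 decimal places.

The Exponential(rate=λ) likelihood is ∝ λ^n e^(−λΣtᵢ). Here n = 4 and Σtᵢ = 5.8 + 1.7 + 7.6 + 0.8 = 15.9.
Posterior ∝ λ^2e^(−7λ) · λ^4e^(−15.9λ) = λ^6e^(−22.9λ), i.e. Gamma(7, 22.9).
Mode = (a−1)/b = 6/22.9 ≈ 0.2620.

λ̂_MAP = 0.2620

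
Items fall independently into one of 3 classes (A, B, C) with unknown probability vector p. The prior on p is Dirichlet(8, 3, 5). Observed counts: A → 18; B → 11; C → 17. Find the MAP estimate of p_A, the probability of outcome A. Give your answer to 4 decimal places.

MAP estimate of p_A = 0.4237

The posterior is Dirichlet(αᵢ + nᵢ) = Dirichlet(26, 14, 22).
For a Dirichlet(a₁,…,a_K) with all aᵢ > 1, the mode has j-th component (aⱼ − 1)/(Σaᵢ − K).
Here Σaᵢ = 62 and K = 3, so p_A = (26 − 1)/(62 − 3) = 25/59 ≈ 0.4237.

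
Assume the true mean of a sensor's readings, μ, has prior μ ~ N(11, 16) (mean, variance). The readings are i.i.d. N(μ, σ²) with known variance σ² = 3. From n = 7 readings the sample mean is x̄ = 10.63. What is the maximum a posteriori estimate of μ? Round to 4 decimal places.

μ̂_MAP = 10.6397

n = 7, x̄ = 10.63.
For a Normal prior and Normal likelihood with known variance, the posterior is Normal; its mode equals its mean, the precision-weighted average.
Prior precision 1/σ₀² = 1/16 = 0.0625; data precision n/σ² = 7/3.
μ̂ = (0.0625·11 + (7/3)·10.63) / (0.0625 + 7/3) = (30589/1200)/(115/48) = 30589/2875 ≈ 10.6397.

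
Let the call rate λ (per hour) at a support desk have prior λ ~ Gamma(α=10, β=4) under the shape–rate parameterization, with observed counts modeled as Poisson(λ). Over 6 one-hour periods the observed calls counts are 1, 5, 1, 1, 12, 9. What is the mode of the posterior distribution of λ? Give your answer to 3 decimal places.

λ̂_MAP = 3.800

Σxᵢ = 1+5+1+1+12+9 = 29, with n = 6.
Posterior ∝ λ^9e^(−4λ) · λ^29e^(−6λ) = λ^38e^(−10λ), i.e. Gamma(shape=39, rate=10).
The mode of a Gamma(a, b) with a ≥ 1 (shape–rate) is (a−1)/b = 38/10 ≈ 3.800.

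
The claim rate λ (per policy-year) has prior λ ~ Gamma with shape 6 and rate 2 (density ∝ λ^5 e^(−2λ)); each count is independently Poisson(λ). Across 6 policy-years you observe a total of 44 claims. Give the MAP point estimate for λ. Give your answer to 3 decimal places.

λ̂_MAP = 6.125

Σxᵢ = 44, n = 6.
Posterior ∝ λ^5e^(−2λ) · λ^44e^(−6λ) = λ^49e^(−8λ), i.e. Gamma(shape=50, rate=8).
The mode of a Gamma(a, b) with a ≥ 1 (shape–rate) is (a−1)/b = 49/8 ≈ 6.125.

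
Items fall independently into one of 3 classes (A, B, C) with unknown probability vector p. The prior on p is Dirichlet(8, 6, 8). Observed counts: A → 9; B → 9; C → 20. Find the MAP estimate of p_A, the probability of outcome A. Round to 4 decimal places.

The posterior is Dirichlet(αᵢ + nᵢ) = Dirichlet(17, 15, 28).
For a Dirichlet(a₁,…,a_K) with all aᵢ > 1, the mode has j-th component (aⱼ − 1)/(Σaᵢ − K).
Here Σaᵢ = 60 and K = 3, so p_A = (17 − 1)/(60 − 3) = 16/57 ≈ 0.2807.

MAP estimate of p_A = 0.2807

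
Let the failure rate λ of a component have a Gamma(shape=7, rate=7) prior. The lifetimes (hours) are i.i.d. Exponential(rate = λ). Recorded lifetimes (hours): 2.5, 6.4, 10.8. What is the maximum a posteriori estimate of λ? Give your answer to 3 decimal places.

λ̂_MAP = 0.337

The Exponential(rate=λ) likelihood is ∝ λ^n e^(−λΣtᵢ). Here n = 3 and Σtᵢ = 2.5 + 6.4 + 10.8 = 19.7.
Posterior ∝ λ^6e^(−7λ) · λ^3e^(−19.7λ) = λ^9e^(−26.7λ), i.e. Gamma(10, 26.7).
Mode = (a−1)/b = 9/26.7 ≈ 0.337.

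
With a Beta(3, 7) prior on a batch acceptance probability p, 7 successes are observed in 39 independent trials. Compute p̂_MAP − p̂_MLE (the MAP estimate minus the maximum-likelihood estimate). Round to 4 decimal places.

Posterior is Beta(10, 39); MAP = (10−1)/(49−2) = 9/47 ≈ 0.19149.
MLE ignores the prior: p̂_MLE = k/n = 7/39 ≈ 0.17949.
Difference = 9/47 − 7/39 = 22/1833 ≈ 0.0120.

MAP − MLE = 0.0120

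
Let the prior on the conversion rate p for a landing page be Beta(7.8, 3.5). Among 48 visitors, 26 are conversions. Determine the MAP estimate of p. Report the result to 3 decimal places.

Prior: Beta(7.8, 3.5).
Data: 26 successes in 48 trials. The binomial likelihood contributes p^26(1−p)^22, so the posterior is Beta(7.8+26, 3.5+22) = Beta(33.8, 25.5).
For Beta(a, b) with a, b > 1 the mode is (a−1)/(a+b−2) = 32.8/57.3 ≈ 0.572.

p̂_MAP = 0.572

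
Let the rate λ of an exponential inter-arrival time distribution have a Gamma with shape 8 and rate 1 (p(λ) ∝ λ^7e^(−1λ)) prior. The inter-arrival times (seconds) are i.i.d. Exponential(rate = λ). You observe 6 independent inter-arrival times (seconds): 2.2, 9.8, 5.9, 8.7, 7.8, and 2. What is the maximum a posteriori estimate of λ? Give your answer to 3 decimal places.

The Exponential(rate=λ) likelihood is ∝ λ^n e^(−λΣtᵢ). Here n = 6 and Σtᵢ = 2.2 + 9.8 + 5.9 + 8.7 + 7.8 + 2 = 36.4.
Posterior ∝ λ^7e^(−1λ) · λ^6e^(−36.4λ) = λ^13e^(−37.4λ), i.e. Gamma(14, 37.4).
Mode = (a−1)/b = 13/37.4 ≈ 0.348.

λ̂_MAP = 0.348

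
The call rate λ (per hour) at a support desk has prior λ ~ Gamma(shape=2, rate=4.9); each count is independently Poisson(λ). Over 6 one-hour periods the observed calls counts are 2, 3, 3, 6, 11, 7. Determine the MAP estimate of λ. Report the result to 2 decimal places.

λ̂_MAP = 3.03

Σxᵢ = 2+3+3+6+11+7 = 32, with n = 6.
Posterior ∝ λe^(−4.9λ) · λ^32e^(−6λ) = λ^33e^(−10.9λ), i.e. Gamma(shape=34, rate=10.9).
The mode of a Gamma(a, b) with a ≥ 1 (shape–rate) is (a−1)/b = 33/10.9 ≈ 3.03.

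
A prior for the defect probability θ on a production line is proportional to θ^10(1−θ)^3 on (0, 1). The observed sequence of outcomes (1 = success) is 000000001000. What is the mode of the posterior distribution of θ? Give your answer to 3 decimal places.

The prior density ∝ θ^10(1−θ)^3 is the kernel of Beta(11, 4).
Data: 1 success in 12 trials (from the sequence). The binomial likelihood contributes θ(1−θ)^11, so the posterior is Beta(11+1, 4+11) = Beta(12, 15).
For Beta(a, b) with a, b > 1 the mode is (a−1)/(a+b−2) = 11/25 ≈ 0.440.

θ̂_MAP = 0.440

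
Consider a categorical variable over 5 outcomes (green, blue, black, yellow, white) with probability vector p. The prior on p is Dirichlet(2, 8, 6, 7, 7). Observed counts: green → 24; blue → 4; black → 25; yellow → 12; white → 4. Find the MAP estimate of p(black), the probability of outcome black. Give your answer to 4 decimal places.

The posterior is Dirichlet(αᵢ + nᵢ) = Dirichlet(26, 12, 31, 19, 11).
For a Dirichlet(a₁,…,a_K) with all aᵢ > 1, the mode has j-th component (aⱼ − 1)/(Σaᵢ − K).
Here Σaᵢ = 99 and K = 5, so p(black) = (31 − 1)/(99 − 5) = 30/94 ≈ 0.3191.

MAP estimate of p(black) = 0.3191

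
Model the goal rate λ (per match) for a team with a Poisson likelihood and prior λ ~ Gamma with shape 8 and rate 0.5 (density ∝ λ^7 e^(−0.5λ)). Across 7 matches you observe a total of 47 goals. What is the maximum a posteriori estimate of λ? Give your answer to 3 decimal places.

Σxᵢ = 47, n = 7.
Posterior ∝ λ^7e^(−0.5λ) · λ^47e^(−7λ) = λ^54e^(−7.5λ), i.e. Gamma(shape=55, rate=7.5).
The mode of a Gamma(a, b) with a ≥ 1 (shape–rate) is (a−1)/b = 54/7.5 ≈ 7.200.

λ̂_MAP = 7.200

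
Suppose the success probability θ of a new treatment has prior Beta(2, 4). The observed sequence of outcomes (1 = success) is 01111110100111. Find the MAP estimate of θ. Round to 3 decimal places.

θ̂_MAP = 0.611

Prior: Beta(2, 4).
Data: 10 successes in 14 trials (from the sequence). The binomial likelihood contributes θ^10(1−θ)^4, so the posterior is Beta(2+10, 4+4) = Beta(12, 8).
For Beta(a, b) with a, b > 1 the mode is (a−1)/(a+b−2) = 11/18 ≈ 0.611.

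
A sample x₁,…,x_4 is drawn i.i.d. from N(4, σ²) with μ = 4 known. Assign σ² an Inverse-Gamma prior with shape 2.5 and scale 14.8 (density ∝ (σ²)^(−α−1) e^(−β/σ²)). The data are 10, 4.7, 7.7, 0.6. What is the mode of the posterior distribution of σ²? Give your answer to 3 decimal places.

σ̂²_MAP = 8.304

Sum of squared deviations about the known mean: SS = (10−4)² + (4.7−4)² + (7.7−4)² + (0.6−4)² = 61.74.
The Normal likelihood contributes (σ²)^(−n/2) exp(−SS/(2σ²)), so the posterior is Inverse-Gamma(α + n/2, β + SS/2) = Inverse-Gamma(4.5, 45.67).
The mode of Inverse-Gamma(a, b) is b/(a+1) = 45.67/5.5 ≈ 8.304.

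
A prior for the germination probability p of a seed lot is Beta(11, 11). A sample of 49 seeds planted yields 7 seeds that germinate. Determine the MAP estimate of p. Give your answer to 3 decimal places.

Prior: Beta(11, 11).
Data: 7 successes in 49 trials. The binomial likelihood contributes p^7(1−p)^42, so the posterior is Beta(11+7, 11+42) = Beta(18, 53).
For Beta(a, b) with a, b > 1 the mode is (a−1)/(a+b−2) = 17/69 ≈ 0.246.

p̂_MAP = 0.246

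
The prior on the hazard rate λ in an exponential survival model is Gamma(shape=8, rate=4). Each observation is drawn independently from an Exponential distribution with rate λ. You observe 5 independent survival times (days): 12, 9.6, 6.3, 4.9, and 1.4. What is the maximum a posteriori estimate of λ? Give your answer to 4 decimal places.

The Exponential(rate=λ) likelihood is ∝ λ^n e^(−λΣtᵢ). Here n = 5 and Σtᵢ = 12 + 9.6 + 6.3 + 4.9 + 1.4 = 34.2.
Posterior ∝ λ^7e^(−4λ) · λ^5e^(−34.2λ) = λ^12e^(−38.2λ), i.e. Gamma(13, 38.2).
Mode = (a−1)/b = 12/38.2 ≈ 0.3141.

λ̂_MAP = 0.3141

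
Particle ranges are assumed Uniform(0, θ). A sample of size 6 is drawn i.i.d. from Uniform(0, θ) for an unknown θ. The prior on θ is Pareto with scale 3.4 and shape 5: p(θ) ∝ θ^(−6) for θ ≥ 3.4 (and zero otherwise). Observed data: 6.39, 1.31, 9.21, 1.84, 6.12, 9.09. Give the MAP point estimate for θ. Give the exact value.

The Uniform(0, θ) likelihood is θ^(−n) for θ ≥ max(xᵢ), zero otherwise. Here max(xᵢ) = 9.21.
Posterior ∝ θ^(−6) · θ^(−6) = θ^(−12) on θ ≥ max(3.4, 9.21) = 9.21.
This density is strictly decreasing in θ, so the posterior mode lies at the lower boundary of the support.

θ̂_MAP = 9.21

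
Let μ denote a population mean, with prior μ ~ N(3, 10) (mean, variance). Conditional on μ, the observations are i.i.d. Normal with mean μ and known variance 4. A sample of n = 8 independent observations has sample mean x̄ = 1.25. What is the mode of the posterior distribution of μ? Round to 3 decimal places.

n = 8, x̄ = 1.25.
For a Normal prior and Normal likelihood with known variance, the posterior is Normal; its mode equals its mean, the precision-weighted average.
Prior precision 1/σ₀² = 1/10 = 0.1; data precision n/σ² = 8/4 = 2.
μ̂ = (0.1·3 + 2·1.25) / (0.1 + 2) = 2.8/2.1 = 4/3 ≈ 1.333.

μ̂_MAP = 1.333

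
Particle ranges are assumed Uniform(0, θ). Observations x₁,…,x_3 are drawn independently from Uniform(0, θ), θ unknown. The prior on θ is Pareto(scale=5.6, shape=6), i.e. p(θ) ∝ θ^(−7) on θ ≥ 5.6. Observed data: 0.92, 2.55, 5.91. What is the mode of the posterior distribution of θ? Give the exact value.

θ̂_MAP = 5.91

The Uniform(0, θ) likelihood is θ^(−n) for θ ≥ max(xᵢ), zero otherwise. Here max(xᵢ) = 5.91.
Posterior ∝ θ^(−7) · θ^(−3) = θ^(−10) on θ ≥ max(5.6, 5.91) = 5.91.
This density is strictly decreasing in θ, so the posterior mode lies at the lower boundary of the support.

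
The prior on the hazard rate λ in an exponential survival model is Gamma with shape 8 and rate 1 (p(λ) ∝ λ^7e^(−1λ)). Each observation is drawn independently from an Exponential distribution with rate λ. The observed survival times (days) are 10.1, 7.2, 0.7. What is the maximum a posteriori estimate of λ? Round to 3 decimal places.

λ̂_MAP = 0.526

The Exponential(rate=λ) likelihood is ∝ λ^n e^(−λΣtᵢ). Here n = 3 and Σtᵢ = 10.1 + 7.2 + 0.7 = 18.
Posterior ∝ λ^7e^(−1λ) · λ^3e^(−18λ) = λ^10e^(−19λ), i.e. Gamma(11, 19).
Mode = (a−1)/b = 10/19 ≈ 0.526.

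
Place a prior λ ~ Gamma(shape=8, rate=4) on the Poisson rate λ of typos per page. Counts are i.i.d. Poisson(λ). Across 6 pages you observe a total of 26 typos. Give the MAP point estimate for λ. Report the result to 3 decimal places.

λ̂_MAP = 3.300

Σxᵢ = 26, n = 6.
Posterior ∝ λ^7e^(−4λ) · λ^26e^(−6λ) = λ^33e^(−10λ), i.e. Gamma(shape=34, rate=10).
The mode of a Gamma(a, b) with a ≥ 1 (shape–rate) is (a−1)/b = 33/10 ≈ 3.300.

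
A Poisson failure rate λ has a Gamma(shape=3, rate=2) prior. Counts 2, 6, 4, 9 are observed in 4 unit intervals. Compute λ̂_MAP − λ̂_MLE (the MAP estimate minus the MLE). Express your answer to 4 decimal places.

Σxᵢ = 21. Posterior is Gamma(24, 6); MAP = (24−1)/6 = 23/6 ≈ 3.83333.
MLE = x̄ = 21/4 ≈ 5.25000.
Difference = 23/6 − 21/4 = -17/12 ≈ -1.4167.

MAP − MLE = -1.4167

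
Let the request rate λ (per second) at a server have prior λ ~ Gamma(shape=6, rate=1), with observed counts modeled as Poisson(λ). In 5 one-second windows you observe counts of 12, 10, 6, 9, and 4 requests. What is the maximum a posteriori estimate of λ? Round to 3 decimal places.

Σxᵢ = 12+10+6+9+4 = 41, with n = 5.
Posterior ∝ λ^5e^(−1λ) · λ^41e^(−5λ) = λ^46e^(−6λ), i.e. Gamma(shape=47, rate=6).
The mode of a Gamma(a, b) with a ≥ 1 (shape–rate) is (a−1)/b = 46/6 ≈ 7.667.

λ̂_MAP = 7.667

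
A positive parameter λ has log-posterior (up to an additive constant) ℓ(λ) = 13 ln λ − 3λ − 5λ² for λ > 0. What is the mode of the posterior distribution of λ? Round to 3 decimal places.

λ̂_MAP = 1.000

ℓ'(λ) = 13/λ − 3 − 10λ. Setting this to zero and multiplying by λ: 10λ² + 3λ − 13 = 0.
λ = (−3 + √(3² + 4·10·13)) / (2·10) = (−3 + √529) / 20 = (−3 + 23)/20 = 1.
ℓ''(λ) = −13/λ² − 10 < 0, confirming a maximum.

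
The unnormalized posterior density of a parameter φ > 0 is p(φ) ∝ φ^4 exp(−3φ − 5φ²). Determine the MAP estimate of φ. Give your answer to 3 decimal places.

ℓ'(φ) = 4/φ − 3 − 10φ. Setting this to zero and multiplying by φ: 10φ² + 3φ − 4 = 0.
φ = (−3 + √(3² + 4·10·4)) / (2·10) = (−3 + √169) / 20 = (−3 + 13)/20 = 1/2.
ℓ''(φ) = −4/φ² − 10 < 0, confirming a maximum.

φ̂_MAP = 0.500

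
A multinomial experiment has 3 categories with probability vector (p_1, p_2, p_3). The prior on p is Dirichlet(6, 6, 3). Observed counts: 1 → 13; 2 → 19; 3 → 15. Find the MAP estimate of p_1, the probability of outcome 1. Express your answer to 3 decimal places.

MAP estimate: 0.305

The posterior is Dirichlet(αᵢ + nᵢ) = Dirichlet(19, 25, 18).
For a Dirichlet(a₁,…,a_K) with all aᵢ > 1, the mode has j-th component (aⱼ − 1)/(Σaᵢ − K).
Here Σaᵢ = 62 and K = 3, so p_1 = (19 − 1)/(62 − 3) = 18/59 ≈ 0.305.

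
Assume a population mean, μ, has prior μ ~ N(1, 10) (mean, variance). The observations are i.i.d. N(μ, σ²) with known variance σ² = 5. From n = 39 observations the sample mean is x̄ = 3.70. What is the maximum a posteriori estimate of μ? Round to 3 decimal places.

μ̂_MAP = 3.666

n = 39, x̄ = 3.70.
For a Normal prior and Normal likelihood with known variance, the posterior is Normal; its mode equals its mean, the precision-weighted average.
Prior precision 1/σ₀² = 1/10 = 0.1; data precision n/σ² = 39/5 = 7.8.
μ̂ = (0.1·1 + 7.8·3.7) / (0.1 + 7.8) = 28.96/7.9 = 1448/395 ≈ 3.666.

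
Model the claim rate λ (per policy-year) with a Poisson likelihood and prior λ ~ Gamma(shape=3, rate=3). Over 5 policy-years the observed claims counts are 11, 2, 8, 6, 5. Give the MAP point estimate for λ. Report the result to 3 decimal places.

λ̂_MAP = 4.250

Σxᵢ = 11+2+8+6+5 = 32, with n = 5.
Posterior ∝ λ^2e^(−3λ) · λ^32e^(−5λ) = λ^34e^(−8λ), i.e. Gamma(shape=35, rate=8).
The mode of a Gamma(a, b) with a ≥ 1 (shape–rate) is (a−1)/b = 34/8 ≈ 4.250.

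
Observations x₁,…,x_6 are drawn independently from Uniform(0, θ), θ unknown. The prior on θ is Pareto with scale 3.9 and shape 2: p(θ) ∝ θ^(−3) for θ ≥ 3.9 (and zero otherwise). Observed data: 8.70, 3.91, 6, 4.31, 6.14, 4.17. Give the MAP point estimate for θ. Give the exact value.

θ̂_MAP = 8.70

The Uniform(0, θ) likelihood is θ^(−n) for θ ≥ max(xᵢ), zero otherwise. Here max(xᵢ) = 8.70.
Posterior ∝ θ^(−3) · θ^(−6) = θ^(−9) on θ ≥ max(3.9, 8.70) = 8.70.
This density is strictly decreasing in θ, so the posterior mode lies at the lower boundary of the support.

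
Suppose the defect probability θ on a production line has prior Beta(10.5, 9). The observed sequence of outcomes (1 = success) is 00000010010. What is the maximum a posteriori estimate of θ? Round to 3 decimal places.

θ̂_MAP = 0.404

Prior: Beta(10.5, 9).
Data: 2 successes in 11 trials (from the sequence). The binomial likelihood contributes θ^2(1−θ)^9, so the posterior is Beta(10.5+2, 9+9) = Beta(12.5, 18).
For Beta(a, b) with a, b > 1 the mode is (a−1)/(a+b−2) = 11.5/28.5 ≈ 0.404.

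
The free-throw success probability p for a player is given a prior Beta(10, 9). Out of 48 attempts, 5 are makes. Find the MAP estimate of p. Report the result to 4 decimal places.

p̂_MAP = 0.2154

Prior: Beta(10, 9).
Data: 5 successes in 48 trials. The binomial likelihood contributes p^5(1−p)^43, so the posterior is Beta(10+5, 9+43) = Beta(15, 52).
For Beta(a, b) with a, b > 1 the mode is (a−1)/(a+b−2) = 14/65 ≈ 0.2154.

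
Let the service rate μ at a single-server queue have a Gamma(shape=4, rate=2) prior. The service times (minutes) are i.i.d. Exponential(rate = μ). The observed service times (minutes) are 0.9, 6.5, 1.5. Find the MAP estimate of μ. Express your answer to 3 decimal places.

The Exponential(rate=μ) likelihood is ∝ μ^n e^(−μΣtᵢ). Here n = 3 and Σtᵢ = 0.9 + 6.5 + 1.5 = 8.9.
Posterior ∝ μ^3e^(−2μ) · μ^3e^(−8.9μ) = μ^6e^(−10.9μ), i.e. Gamma(7, 10.9).
Mode = (a−1)/b = 6/10.9 ≈ 0.550.

μ̂_MAP = 0.550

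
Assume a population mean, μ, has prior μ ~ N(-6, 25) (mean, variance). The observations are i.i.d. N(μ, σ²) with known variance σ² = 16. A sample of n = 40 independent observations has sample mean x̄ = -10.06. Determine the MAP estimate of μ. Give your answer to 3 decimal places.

n = 40, x̄ = -10.06.
For a Normal prior and Normal likelihood with known variance, the posterior is Normal; its mode equals its mean, the precision-weighted average.
Prior precision 1/σ₀² = 1/25 = 0.04; data precision n/σ² = 40/16 = 2.5.
μ̂ = (0.04·(-6) + 2.5·(-10.06)) / (0.04 + 2.5) = (-25.39)/2.54 = -2539/254 ≈ -9.996.

μ̂_MAP = -9.996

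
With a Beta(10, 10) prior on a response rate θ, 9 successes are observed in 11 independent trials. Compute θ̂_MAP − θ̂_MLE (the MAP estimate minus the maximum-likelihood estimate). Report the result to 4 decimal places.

MAP − MLE = -0.1975

Posterior is Beta(19, 12); MAP = (19−1)/(31−2) = 18/29 ≈ 0.62069.
MLE ignores the prior: θ̂_MLE = k/n = 9/11 ≈ 0.81818.
Difference = 18/29 − 9/11 = -63/319 ≈ -0.1975.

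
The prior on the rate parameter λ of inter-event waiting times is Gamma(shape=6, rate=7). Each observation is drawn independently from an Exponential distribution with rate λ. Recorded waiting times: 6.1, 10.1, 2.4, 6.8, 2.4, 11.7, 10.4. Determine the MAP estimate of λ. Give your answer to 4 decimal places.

The Exponential(rate=λ) likelihood is ∝ λ^n e^(−λΣtᵢ). Here n = 7 and Σtᵢ = 6.1 + 10.1 + 2.4 + 6.8 + 2.4 + 11.7 + 10.4 = 49.9.
Posterior ∝ λ^5e^(−7λ) · λ^7e^(−49.9λ) = λ^12e^(−56.9λ), i.e. Gamma(13, 56.9).
Mode = (a−1)/b = 12/56.9 ≈ 0.2109.

λ̂_MAP = 0.2109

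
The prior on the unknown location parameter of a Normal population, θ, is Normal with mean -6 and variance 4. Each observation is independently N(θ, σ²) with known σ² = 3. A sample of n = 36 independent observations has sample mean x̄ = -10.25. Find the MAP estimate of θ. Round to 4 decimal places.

θ̂_MAP = -10.1633

n = 36, x̄ = -10.25.
For a Normal prior and Normal likelihood with known variance, the posterior is Normal; its mode equals its mean, the precision-weighted average.
Prior precision 1/σ₀² = 1/4 = 0.25; data precision n/σ² = 36/3 = 12.
θ̂ = (0.25·(-6) + 12·(-10.25)) / (0.25 + 12) = (-124.5)/12.25 = -498/49 ≈ -10.1633.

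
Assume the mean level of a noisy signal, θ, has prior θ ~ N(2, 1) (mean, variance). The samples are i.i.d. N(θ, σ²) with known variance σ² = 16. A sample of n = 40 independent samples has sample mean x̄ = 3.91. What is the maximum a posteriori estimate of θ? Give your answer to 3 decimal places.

θ̂_MAP = 3.364

n = 40, x̄ = 3.91.
For a Normal prior and Normal likelihood with known variance, the posterior is Normal; its mode equals its mean, the precision-weighted average.
Prior precision 1/σ₀² = 1/1 = 1; data precision n/σ² = 40/16 = 2.5.
θ̂ = (1·2 + 2.5·3.91) / (1 + 2.5) = 11.775/3.5 = 471/140 ≈ 3.364.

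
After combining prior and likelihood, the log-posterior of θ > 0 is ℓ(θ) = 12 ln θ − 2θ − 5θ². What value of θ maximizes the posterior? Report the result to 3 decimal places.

θ̂_MAP = 1.000

ℓ'(θ) = 12/θ − 2 − 10θ. Setting this to zero and multiplying by θ: 10θ² + 2θ − 12 = 0.
θ = (−2 + √(2² + 4·10·12)) / (2·10) = (−2 + √484) / 20 = (−2 + 22)/20 = 1.
ℓ''(θ) = −12/θ² − 10 < 0, confirming a maximum.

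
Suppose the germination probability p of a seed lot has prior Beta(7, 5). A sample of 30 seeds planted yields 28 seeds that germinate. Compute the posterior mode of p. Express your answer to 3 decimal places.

p̂_MAP = 0.850

Prior: Beta(7, 5).
Data: 28 successes in 30 trials. The binomial likelihood contributes p^28(1−p)^2, so the posterior is Beta(7+28, 5+2) = Beta(35, 7).
For Beta(a, b) with a, b > 1 the mode is (a−1)/(a+b−2) = 34/40 ≈ 0.850.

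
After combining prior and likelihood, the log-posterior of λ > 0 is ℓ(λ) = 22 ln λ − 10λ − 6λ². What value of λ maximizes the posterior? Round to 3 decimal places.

λ̂_MAP = 1.000

ℓ'(λ) = 22/λ − 10 − 12λ. Setting this to zero and multiplying by λ: 12λ² + 10λ − 22 = 0.
λ = (−10 + √(10² + 4·12·22)) / (2·12) = (−10 + √1156) / 24 = (−10 + 34)/24 = 1.
ℓ''(λ) = −22/λ² − 12 < 0, confirming a maximum.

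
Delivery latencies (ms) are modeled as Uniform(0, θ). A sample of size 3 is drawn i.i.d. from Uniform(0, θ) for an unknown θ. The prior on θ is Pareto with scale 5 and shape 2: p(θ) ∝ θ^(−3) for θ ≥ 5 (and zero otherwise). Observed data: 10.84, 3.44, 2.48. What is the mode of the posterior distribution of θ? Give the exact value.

θ̂_MAP = 10.84

The Uniform(0, θ) likelihood is θ^(−n) for θ ≥ max(xᵢ), zero otherwise. Here max(xᵢ) = 10.84.
Posterior ∝ θ^(−3) · θ^(−3) = θ^(−6) on θ ≥ max(5, 10.84) = 10.84.
This density is strictly decreasing in θ, so the posterior mode lies at the lower boundary of the support.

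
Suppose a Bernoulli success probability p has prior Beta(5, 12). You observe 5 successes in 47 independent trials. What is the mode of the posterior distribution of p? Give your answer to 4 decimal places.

Prior: Beta(5, 12).
Data: 5 successes in 47 trials. The binomial likelihood contributes p^5(1−p)^42, so the posterior is Beta(5+5, 12+42) = Beta(10, 54).
For Beta(a, b) with a, b > 1 the mode is (a−1)/(a+b−2) = 9/62 ≈ 0.1452.

p̂_MAP = 0.1452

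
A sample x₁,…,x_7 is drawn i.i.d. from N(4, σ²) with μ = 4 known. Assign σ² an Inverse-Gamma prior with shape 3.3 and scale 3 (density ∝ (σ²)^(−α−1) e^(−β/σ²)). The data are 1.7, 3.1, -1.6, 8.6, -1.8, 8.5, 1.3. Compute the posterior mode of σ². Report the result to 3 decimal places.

σ̂²_MAP = 8.064

Sum of squared deviations about the known mean: SS = (1.7−4)² + (3.1−4)² + (-1.6−4)² + (8.6−4)² + (-1.8−4)² + (8.5−4)² + (1.3−4)² = 119.8.
The Normal likelihood contributes (σ²)^(−n/2) exp(−SS/(2σ²)), so the posterior is Inverse-Gamma(α + n/2, β + SS/2) = Inverse-Gamma(6.8, 62.9).
The mode of Inverse-Gamma(a, b) is b/(a+1) = 62.9/7.8 ≈ 8.064.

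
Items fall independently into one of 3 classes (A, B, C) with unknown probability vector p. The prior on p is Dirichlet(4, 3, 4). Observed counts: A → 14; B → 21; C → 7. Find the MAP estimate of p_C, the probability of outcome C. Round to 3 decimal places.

MAP estimate of p_C = 0.200

The posterior is Dirichlet(αᵢ + nᵢ) = Dirichlet(18, 24, 11).
For a Dirichlet(a₁,…,a_K) with all aᵢ > 1, the mode has j-th component (aⱼ − 1)/(Σaᵢ − K).
Here Σaᵢ = 53 and K = 3, so p_C = (11 − 1)/(53 − 3) = 10/50 ≈ 0.200.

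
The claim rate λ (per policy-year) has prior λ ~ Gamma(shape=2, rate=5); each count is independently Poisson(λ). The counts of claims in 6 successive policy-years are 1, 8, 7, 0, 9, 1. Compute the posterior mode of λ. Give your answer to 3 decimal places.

λ̂_MAP = 2.455

Σxᵢ = 1+8+7+0+9+1 = 26, with n = 6.
Posterior ∝ λe^(−5λ) · λ^26e^(−6λ) = λ^27e^(−11λ), i.e. Gamma(shape=28, rate=11).
The mode of a Gamma(a, b) with a ≥ 1 (shape–rate) is (a−1)/b = 27/11 ≈ 2.455.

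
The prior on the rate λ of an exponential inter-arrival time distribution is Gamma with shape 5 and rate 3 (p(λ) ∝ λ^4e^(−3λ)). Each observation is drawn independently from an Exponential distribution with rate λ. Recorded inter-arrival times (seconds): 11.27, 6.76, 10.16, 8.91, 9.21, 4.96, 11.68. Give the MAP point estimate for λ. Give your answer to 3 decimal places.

The Exponential(rate=λ) likelihood is ∝ λ^n e^(−λΣtᵢ). Here n = 7 and Σtᵢ = 11.27 + 6.76 + 10.16 + 8.91 + 9.21 + 4.96 + 11.68 = 62.95.
Posterior ∝ λ^4e^(−3λ) · λ^7e^(−62.95λ) = λ^11e^(−65.95λ), i.e. Gamma(12, 65.95).
Mode = (a−1)/b = 11/65.95 ≈ 0.167.

λ̂_MAP = 0.167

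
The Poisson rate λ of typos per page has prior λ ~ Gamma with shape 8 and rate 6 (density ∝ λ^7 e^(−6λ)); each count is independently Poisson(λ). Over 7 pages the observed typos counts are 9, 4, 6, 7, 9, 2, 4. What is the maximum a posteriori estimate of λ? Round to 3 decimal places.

λ̂_MAP = 3.692

Σxᵢ = 9+4+6+7+9+2+4 = 41, with n = 7.
Posterior ∝ λ^7e^(−6λ) · λ^41e^(−7λ) = λ^48e^(−13λ), i.e. Gamma(shape=49, rate=13).
The mode of a Gamma(a, b) with a ≥ 1 (shape–rate) is (a−1)/b = 48/13 ≈ 3.692.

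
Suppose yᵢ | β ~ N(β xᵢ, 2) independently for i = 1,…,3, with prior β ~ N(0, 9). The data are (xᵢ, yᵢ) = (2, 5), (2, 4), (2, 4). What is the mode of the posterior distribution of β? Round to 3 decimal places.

log p(β | y) = −Σ(yᵢ − βxᵢ)²/(2·2) − β²/(2·9) + const.
Setting the derivative to zero: Σxᵢ(yᵢ − βxᵢ)/2 − β/9 = 0, so β = Σxᵢyᵢ / (Σxᵢ² + σ²/τ²).
Σxᵢyᵢ = 2·5 + 2·4 + 2·4 = 26; Σxᵢ² = 12; σ²/τ² = 2/9.
β̂_MAP = 26 / (12 + 2/9) = 26/(110/9) = 117/55 ≈ 2.127.

β̂_MAP = 2.127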